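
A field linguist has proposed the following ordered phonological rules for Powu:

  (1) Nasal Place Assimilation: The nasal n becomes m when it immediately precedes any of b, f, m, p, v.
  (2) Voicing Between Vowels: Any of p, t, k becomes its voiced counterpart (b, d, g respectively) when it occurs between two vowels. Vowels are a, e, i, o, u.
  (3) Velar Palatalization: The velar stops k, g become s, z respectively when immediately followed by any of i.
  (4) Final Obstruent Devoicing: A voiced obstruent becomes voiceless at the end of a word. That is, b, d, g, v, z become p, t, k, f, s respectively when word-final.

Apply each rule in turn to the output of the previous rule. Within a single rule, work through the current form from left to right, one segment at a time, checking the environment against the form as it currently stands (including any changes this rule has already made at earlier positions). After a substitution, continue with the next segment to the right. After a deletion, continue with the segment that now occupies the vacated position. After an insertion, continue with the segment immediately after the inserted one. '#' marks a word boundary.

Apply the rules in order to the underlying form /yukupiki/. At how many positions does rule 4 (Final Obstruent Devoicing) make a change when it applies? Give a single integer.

0

(1) Nasal Place Assimilation: no change — [yukupiki]
(2) Voicing Between Vowels: [yukupiki] → [yugubigi]
(3) Velar Palatalization: [yugubigi] → [yugubizi]
(4) Final Obstruent Devoicing: no change — [yugubizi]
Rule 4 changed 0 position(s).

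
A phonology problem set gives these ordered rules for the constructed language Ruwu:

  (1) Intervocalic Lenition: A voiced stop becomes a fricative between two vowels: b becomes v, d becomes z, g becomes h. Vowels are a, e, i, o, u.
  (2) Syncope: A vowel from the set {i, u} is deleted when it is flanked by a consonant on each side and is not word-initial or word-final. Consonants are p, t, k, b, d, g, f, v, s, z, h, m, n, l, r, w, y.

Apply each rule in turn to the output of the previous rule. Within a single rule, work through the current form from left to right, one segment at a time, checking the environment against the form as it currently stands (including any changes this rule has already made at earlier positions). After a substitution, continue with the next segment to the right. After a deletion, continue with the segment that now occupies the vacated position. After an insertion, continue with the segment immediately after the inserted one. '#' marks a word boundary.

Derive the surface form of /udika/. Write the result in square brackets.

[uzka]

(1) Intervocalic Lenition: [udika] → [uzika]
(2) Syncope: [uzika] → [uzka]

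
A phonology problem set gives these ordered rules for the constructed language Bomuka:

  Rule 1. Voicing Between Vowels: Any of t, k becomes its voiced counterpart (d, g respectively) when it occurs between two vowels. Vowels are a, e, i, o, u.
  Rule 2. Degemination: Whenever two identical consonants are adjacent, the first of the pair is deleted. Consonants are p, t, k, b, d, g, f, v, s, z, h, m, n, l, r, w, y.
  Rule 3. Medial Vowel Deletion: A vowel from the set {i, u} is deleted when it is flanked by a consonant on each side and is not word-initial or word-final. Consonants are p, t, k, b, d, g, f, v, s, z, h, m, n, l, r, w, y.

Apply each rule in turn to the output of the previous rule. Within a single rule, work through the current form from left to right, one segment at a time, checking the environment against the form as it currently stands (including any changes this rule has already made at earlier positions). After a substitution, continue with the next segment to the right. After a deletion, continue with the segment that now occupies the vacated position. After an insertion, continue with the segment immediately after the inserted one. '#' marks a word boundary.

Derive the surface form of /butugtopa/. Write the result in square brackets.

[bdgtopa]

Rule 1 Voicing Between Vowels: [butugtopa] → [budugtopa]
Rule 2 Degemination: no change — [budugtopa]
Rule 3 Medial Vowel Deletion: [budugtopa] → [bdgtopa]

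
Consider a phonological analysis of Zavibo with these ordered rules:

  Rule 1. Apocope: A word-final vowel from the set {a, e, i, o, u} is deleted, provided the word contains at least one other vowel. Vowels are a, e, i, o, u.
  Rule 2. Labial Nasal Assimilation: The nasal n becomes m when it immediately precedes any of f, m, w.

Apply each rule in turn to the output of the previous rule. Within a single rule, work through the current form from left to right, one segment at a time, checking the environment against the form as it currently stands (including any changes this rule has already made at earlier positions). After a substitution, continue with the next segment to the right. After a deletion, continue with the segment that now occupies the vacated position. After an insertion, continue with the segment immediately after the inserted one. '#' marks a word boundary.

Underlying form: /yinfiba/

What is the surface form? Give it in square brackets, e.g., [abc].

[yimfib]

Rule 1 Apocope: [yinfiba] → [yinfib]
Rule 2 Labial Nasal Assimilation: [yinfib] → [yimfib]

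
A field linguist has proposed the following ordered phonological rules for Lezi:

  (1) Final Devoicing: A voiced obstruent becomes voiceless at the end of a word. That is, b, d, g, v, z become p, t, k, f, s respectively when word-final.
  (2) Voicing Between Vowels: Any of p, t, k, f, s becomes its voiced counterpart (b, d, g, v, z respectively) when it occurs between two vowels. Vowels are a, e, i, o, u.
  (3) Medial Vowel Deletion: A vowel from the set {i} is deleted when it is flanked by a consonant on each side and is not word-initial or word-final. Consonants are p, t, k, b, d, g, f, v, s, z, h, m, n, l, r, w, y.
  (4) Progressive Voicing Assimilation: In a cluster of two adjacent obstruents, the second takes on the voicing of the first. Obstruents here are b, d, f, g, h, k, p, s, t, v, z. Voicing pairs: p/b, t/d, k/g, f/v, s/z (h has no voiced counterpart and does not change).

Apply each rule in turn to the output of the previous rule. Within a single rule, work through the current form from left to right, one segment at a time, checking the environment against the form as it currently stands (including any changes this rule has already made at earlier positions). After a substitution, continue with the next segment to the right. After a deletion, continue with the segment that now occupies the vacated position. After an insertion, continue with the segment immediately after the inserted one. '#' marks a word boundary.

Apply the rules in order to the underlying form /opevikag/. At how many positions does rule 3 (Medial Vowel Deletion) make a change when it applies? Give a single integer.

(1) Final Devoicing: [opevikag] → [opevikak]
(2) Voicing Between Vowels: [opevikak] → [obevigak]
(3) Medial Vowel Deletion: [obevigak] → [obevgak]
(4) Progressive Voicing Assimilation: no change — [obevgak]
Rule 3 changed 1 position(s).

1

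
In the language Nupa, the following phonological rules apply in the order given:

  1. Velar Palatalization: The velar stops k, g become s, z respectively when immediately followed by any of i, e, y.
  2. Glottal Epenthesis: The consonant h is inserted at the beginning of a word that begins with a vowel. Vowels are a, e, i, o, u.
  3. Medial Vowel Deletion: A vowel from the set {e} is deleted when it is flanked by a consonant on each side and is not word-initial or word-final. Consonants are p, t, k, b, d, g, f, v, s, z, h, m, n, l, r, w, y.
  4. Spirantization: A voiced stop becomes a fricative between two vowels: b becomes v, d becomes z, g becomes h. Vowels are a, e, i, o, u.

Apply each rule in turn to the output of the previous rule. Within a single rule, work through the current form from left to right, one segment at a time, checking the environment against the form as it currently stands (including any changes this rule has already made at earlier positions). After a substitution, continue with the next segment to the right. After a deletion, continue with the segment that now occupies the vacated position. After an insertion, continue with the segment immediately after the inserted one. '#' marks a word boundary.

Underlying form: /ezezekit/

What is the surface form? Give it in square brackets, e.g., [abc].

1 Velar Palatalization: [ezezekit] → [ezezesit]
2 Glottal Epenthesis: [ezezesit] → [hezezesit]
3 Medial Vowel Deletion: [hezezesit] → [hzzsit]
4 Spirantization: no change — [hzzsit]

[hzzsit]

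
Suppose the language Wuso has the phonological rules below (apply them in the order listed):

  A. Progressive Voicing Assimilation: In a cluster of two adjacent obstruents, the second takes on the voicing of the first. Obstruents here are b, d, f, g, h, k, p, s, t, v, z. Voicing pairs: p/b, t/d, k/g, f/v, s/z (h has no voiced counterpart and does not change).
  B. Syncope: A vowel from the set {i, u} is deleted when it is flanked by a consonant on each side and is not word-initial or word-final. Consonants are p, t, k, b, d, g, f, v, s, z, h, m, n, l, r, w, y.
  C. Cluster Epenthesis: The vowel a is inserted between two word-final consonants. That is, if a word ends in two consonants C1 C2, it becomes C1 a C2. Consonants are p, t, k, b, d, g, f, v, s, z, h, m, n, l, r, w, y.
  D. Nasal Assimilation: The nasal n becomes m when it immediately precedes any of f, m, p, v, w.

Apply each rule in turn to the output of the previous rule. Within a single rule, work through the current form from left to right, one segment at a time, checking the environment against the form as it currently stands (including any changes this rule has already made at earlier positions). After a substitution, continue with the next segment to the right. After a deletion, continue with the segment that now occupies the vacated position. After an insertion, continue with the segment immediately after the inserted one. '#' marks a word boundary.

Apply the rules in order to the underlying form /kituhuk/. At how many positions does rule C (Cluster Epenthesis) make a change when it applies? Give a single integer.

1

A Progressive Voicing Assimilation: no change — [kituhuk]
B Syncope: [kituhuk] → [kthk]
C Cluster Epenthesis: [kthk] → [kthak]
D Nasal Assimilation: no change — [kthak]
Rule C changed 1 position(s).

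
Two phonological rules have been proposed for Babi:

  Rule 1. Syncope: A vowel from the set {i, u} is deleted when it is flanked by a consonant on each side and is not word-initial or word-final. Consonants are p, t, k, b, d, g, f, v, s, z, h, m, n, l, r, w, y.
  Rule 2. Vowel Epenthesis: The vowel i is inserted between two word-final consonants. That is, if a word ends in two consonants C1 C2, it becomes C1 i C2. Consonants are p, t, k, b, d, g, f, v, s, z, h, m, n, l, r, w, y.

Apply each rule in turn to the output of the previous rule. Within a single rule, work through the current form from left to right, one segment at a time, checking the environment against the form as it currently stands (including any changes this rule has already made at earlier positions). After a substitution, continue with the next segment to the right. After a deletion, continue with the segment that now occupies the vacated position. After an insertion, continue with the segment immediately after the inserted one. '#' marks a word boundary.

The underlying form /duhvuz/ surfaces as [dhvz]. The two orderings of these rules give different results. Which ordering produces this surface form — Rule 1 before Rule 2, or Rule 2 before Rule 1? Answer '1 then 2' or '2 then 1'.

2 then 1

Order 1 then 2:
  1 Syncope: [duhvuz] → [dhvz]
  2 Vowel Epenthesis: [dhvz] → [dhviz]
  result: [dhviz]
Order 2 then 1:
  2 Vowel Epenthesis: no change — [duhvuz]
  1 Syncope: [duhvuz] → [dhvz]
  result: [dhvz]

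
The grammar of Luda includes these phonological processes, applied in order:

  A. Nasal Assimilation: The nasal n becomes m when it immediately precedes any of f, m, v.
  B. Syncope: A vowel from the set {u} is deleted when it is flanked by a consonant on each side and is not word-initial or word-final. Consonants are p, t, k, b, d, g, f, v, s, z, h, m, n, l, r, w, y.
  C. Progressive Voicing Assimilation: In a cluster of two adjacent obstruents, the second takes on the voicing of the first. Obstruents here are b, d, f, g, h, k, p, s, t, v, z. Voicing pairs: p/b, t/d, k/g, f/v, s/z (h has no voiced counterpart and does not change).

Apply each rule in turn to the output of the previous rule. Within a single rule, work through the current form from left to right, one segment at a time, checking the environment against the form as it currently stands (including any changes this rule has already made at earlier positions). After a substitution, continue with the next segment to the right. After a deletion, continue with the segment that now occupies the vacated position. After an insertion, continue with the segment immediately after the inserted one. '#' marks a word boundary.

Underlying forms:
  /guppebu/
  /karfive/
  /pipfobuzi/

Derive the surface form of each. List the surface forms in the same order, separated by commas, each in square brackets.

/guppebu/:
  A Nasal Assimilation: no change — [guppebu]
  B Syncope: [guppebu] → [gppebu]
  C Progressive Voicing Assimilation: [gppebu] → [gbbebu]
/karfive/:
  A Nasal Assimilation: no change — [karfive]
  B Syncope: no change — [karfive]
  C Progressive Voicing Assimilation: no change — [karfive]
/pipfobuzi/:
  A Nasal Assimilation: no change — [pipfobuzi]
  B Syncope: [pipfobuzi] → [pipfobzi]
  C Progressive Voicing Assimilation: no change — [pipfobzi]

[gbbebu], [karfive], [pipfobzi]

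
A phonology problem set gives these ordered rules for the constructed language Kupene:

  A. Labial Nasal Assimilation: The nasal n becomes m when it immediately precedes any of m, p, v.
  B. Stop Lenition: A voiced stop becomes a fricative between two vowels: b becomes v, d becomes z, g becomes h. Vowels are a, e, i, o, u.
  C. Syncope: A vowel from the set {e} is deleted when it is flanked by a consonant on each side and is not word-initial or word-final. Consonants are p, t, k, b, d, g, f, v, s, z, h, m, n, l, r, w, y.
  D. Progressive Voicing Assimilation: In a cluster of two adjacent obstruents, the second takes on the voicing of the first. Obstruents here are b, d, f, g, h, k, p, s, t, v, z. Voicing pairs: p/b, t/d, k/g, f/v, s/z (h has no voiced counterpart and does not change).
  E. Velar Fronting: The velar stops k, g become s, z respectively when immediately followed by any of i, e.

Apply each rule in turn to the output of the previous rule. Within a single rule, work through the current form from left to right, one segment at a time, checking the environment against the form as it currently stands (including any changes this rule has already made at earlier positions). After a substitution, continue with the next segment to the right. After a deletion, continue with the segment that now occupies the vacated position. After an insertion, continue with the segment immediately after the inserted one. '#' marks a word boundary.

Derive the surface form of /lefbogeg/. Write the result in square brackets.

[lfpohk]

A Labial Nasal Assimilation: no change — [lefbogeg]
B Stop Lenition: [lefbogeg] → [lefboheg]
C Syncope: [lefboheg] → [lfbohg]
D Progressive Voicing Assimilation: [lfbohg] → [lfpohk]
E Velar Fronting: no change — [lfpohk]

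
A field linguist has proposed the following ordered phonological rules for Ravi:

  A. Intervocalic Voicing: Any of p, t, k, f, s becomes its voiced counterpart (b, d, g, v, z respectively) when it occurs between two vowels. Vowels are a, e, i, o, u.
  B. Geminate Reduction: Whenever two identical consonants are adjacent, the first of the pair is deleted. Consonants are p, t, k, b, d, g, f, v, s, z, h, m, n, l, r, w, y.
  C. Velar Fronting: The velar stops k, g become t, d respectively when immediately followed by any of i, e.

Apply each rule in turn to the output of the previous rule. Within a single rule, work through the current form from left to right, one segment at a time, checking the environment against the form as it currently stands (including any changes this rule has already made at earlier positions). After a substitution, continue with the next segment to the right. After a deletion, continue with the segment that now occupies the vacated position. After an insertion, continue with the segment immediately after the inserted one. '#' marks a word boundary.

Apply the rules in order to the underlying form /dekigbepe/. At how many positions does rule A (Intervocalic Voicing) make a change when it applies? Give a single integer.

A Intervocalic Voicing: [dekigbepe] → [degigbebe]
B Geminate Reduction: no change — [degigbebe]
C Velar Fronting: [degigbebe] → [dedigbebe]
Rule A changed 2 position(s).

2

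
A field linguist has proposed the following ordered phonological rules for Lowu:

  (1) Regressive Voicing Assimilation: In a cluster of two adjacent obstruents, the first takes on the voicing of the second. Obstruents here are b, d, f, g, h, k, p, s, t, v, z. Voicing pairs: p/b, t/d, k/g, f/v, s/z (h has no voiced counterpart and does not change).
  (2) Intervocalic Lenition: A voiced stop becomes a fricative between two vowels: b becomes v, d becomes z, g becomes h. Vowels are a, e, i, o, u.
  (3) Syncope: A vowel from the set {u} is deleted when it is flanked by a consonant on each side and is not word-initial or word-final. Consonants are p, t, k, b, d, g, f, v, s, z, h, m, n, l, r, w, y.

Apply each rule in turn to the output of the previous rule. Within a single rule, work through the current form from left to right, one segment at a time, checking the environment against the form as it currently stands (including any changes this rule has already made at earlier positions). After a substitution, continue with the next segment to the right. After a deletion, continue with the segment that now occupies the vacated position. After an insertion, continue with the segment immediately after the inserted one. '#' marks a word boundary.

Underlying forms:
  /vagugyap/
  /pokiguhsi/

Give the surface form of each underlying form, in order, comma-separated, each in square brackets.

[vahgyap], [pokihhsi]

/vagugyap/:
  (1) Regressive Voicing Assimilation: no change — [vagugyap]
  (2) Intervocalic Lenition: [vagugyap] → [vahugyap]
  (3) Syncope: [vahugyap] → [vahgyap]
/pokiguhsi/:
  (1) Regressive Voicing Assimilation: no change — [pokiguhsi]
  (2) Intervocalic Lenition: [pokiguhsi] → [pokihuhsi]
  (3) Syncope: [pokihuhsi] → [pokihhsi]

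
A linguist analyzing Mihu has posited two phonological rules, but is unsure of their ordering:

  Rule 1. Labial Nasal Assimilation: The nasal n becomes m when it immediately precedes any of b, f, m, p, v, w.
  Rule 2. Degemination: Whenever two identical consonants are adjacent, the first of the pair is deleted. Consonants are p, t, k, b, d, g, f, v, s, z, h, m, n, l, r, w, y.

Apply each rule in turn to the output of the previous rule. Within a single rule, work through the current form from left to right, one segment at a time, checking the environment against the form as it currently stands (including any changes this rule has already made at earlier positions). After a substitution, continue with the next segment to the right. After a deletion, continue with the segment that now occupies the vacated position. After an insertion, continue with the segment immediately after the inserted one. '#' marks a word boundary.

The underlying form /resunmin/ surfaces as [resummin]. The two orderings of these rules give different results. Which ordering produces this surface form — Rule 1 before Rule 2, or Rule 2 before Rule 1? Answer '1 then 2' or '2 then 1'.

Order 1 then 2:
  1 Labial Nasal Assimilation: [resunmin] → [resummin]
  2 Degemination: [resummin] → [resumin]
  result: [resumin]
Order 2 then 1:
  2 Degemination: no change — [resunmin]
  1 Labial Nasal Assimilation: [resunmin] → [resummin]
  result: [resummin]

2 then 1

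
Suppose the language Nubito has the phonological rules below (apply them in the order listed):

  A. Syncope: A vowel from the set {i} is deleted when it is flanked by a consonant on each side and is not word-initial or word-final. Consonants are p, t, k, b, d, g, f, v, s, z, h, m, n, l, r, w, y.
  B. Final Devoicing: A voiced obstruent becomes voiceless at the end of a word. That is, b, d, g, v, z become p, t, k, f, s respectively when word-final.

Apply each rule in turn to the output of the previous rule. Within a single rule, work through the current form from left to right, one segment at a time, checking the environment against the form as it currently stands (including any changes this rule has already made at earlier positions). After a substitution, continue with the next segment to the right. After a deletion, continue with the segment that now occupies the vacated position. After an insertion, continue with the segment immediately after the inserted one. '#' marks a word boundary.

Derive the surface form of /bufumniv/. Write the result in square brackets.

A Syncope: [bufumniv] → [bufumnv]
B Final Devoicing: [bufumnv] → [bufumnf]

[bufumnf]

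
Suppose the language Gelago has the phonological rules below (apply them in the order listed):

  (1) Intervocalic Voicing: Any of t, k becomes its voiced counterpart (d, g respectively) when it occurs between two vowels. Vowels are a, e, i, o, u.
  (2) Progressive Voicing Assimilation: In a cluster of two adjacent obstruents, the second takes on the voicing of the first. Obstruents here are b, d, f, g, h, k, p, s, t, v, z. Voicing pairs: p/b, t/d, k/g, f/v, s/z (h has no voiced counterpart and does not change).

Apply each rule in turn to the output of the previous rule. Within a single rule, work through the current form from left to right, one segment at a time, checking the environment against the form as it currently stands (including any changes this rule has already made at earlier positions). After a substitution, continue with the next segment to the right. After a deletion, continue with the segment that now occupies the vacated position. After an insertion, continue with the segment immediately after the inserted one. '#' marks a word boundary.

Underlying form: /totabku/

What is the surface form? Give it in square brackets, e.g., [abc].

(1) Intervocalic Voicing: [totabku] → [todabku]
(2) Progressive Voicing Assimilation: [todabku] → [todabgu]

[todabgu]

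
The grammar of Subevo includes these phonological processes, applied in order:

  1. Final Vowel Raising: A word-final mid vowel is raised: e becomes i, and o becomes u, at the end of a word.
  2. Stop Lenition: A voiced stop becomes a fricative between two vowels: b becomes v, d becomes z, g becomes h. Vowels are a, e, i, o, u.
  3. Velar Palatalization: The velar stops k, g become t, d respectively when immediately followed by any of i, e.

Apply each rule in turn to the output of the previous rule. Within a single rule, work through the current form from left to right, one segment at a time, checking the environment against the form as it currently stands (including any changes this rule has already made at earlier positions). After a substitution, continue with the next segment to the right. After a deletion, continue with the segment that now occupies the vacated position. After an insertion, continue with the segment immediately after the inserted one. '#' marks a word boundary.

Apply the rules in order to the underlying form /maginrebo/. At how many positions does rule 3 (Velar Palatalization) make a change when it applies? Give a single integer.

1 Final Vowel Raising: [maginrebo] → [maginrebu]
2 Stop Lenition: [maginrebu] → [mahinrevu]
3 Velar Palatalization: no change — [mahinrevu]
Rule 3 changed 0 position(s).

0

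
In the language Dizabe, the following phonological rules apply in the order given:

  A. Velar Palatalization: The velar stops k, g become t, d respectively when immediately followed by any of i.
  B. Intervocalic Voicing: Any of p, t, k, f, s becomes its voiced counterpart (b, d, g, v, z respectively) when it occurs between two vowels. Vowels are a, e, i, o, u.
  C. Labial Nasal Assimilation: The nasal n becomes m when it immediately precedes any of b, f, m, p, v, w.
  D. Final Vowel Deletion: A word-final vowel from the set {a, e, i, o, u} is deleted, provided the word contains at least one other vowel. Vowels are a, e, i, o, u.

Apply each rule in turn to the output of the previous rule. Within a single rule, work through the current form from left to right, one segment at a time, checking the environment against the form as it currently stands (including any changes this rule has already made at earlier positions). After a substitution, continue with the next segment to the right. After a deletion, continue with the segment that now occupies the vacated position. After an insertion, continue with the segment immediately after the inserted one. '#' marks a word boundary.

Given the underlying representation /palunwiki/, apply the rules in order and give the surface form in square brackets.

A Velar Palatalization: [palunwiki] → [palunwiti]
B Intervocalic Voicing: [palunwiti] → [palunwidi]
C Labial Nasal Assimilation: [palunwidi] → [palumwidi]
D Final Vowel Deletion: [palumwidi] → [palumwid]

[palumwid]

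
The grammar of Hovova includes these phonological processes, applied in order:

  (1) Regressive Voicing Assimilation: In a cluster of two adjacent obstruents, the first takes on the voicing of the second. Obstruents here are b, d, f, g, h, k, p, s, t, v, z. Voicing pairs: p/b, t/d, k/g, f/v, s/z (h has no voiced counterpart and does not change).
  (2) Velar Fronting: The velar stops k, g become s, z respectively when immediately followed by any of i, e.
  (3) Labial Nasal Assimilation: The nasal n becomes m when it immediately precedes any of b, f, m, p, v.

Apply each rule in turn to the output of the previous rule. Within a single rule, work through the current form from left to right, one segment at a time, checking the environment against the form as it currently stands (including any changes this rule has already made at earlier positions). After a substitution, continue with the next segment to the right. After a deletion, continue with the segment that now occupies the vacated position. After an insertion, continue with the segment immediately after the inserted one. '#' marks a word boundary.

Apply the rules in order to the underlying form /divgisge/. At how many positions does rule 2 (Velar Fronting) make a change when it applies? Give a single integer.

(1) Regressive Voicing Assimilation: [divgisge] → [divgizge]
(2) Velar Fronting: [divgizge] → [divzizze]
(3) Labial Nasal Assimilation: no change — [divzizze]
Rule 2 changed 2 position(s).

2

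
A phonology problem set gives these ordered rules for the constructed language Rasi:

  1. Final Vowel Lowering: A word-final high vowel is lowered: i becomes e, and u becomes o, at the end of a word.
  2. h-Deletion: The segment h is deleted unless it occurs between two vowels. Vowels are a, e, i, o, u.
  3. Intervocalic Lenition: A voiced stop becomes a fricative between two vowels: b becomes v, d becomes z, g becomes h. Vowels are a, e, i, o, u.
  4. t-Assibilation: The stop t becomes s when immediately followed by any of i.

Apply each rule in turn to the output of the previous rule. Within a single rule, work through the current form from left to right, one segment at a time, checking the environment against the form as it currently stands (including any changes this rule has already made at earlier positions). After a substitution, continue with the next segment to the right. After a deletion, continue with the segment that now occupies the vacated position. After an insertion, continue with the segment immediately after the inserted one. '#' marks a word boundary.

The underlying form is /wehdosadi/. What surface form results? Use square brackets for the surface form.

[wezosaze]

1 Final Vowel Lowering: [wehdosadi] → [wehdosade]
2 h-Deletion: [wehdosade] → [wedosade]
3 Intervocalic Lenition: [wedosade] → [wezosaze]
4 t-Assibilation: no change — [wezosaze]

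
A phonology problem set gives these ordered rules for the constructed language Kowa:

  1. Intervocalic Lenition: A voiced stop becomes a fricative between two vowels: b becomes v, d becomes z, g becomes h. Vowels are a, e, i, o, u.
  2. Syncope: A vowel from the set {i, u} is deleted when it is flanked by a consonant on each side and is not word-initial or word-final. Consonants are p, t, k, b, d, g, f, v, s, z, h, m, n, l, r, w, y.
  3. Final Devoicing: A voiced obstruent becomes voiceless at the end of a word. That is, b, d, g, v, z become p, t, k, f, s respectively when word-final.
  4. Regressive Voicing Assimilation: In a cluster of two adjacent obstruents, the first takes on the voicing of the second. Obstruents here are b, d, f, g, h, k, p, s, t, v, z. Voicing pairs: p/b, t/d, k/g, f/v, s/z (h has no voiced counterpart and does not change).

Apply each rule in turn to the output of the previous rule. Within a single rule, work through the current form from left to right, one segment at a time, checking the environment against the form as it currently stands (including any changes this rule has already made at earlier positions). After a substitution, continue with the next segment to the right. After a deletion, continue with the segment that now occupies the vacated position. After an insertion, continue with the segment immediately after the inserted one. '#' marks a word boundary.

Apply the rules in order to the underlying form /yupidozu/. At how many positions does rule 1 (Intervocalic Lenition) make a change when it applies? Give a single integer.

1 Intervocalic Lenition: [yupidozu] → [yupizozu]
2 Syncope: [yupizozu] → [ypzozu]
3 Final Devoicing: no change — [ypzozu]
4 Regressive Voicing Assimilation: [ypzozu] → [ybzozu]
Rule 1 changed 1 position(s).

1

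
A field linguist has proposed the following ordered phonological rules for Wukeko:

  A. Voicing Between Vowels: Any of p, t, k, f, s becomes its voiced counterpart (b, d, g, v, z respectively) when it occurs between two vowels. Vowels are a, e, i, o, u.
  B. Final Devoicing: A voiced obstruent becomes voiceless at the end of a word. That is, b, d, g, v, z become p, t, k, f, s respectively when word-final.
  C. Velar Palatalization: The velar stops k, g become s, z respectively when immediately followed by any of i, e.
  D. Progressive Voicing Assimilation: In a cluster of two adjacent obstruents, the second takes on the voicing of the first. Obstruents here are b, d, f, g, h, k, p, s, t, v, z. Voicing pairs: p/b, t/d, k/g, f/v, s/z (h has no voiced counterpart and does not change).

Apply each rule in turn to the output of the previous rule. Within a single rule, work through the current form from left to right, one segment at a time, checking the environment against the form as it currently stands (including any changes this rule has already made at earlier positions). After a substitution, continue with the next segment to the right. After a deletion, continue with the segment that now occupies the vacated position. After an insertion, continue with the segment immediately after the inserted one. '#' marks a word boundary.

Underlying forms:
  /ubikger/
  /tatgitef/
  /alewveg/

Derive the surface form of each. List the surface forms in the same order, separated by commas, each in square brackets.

[ubikser], [tatsidef], [alewvek]

/ubikger/:
  A Voicing Between Vowels: no change — [ubikger]
  B Final Devoicing: no change — [ubikger]
  C Velar Palatalization: [ubikger] → [ubikzer]
  D Progressive Voicing Assimilation: [ubikzer] → [ubikser]
/tatgitef/:
  A Voicing Between Vowels: [tatgitef] → [tatgidef]
  B Final Devoicing: no change — [tatgidef]
  C Velar Palatalization: [tatgidef] → [tatzidef]
  D Progressive Voicing Assimilation: [tatzidef] → [tatsidef]
/alewveg/:
  A Voicing Between Vowels: no change — [alewveg]
  B Final Devoicing: [alewveg] → [alewvek]
  C Velar Palatalization: no change — [alewvek]
  D Progressive Voicing Assimilation: no change — [alewvek]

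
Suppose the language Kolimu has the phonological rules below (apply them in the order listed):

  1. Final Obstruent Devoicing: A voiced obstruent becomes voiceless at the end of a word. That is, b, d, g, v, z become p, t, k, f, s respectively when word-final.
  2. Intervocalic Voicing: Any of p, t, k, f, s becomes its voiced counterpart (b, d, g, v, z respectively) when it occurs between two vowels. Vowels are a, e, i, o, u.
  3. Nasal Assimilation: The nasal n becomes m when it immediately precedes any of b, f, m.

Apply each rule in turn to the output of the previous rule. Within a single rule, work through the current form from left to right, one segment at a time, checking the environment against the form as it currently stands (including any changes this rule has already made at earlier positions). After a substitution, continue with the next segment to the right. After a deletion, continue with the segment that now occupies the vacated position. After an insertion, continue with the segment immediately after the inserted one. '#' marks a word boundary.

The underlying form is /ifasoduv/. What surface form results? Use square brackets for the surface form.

[ivazoduf]

1 Final Obstruent Devoicing: [ifasoduv] → [ifasoduf]
2 Intervocalic Voicing: [ifasoduf] → [ivazoduf]
3 Nasal Assimilation: no change — [ivazoduf]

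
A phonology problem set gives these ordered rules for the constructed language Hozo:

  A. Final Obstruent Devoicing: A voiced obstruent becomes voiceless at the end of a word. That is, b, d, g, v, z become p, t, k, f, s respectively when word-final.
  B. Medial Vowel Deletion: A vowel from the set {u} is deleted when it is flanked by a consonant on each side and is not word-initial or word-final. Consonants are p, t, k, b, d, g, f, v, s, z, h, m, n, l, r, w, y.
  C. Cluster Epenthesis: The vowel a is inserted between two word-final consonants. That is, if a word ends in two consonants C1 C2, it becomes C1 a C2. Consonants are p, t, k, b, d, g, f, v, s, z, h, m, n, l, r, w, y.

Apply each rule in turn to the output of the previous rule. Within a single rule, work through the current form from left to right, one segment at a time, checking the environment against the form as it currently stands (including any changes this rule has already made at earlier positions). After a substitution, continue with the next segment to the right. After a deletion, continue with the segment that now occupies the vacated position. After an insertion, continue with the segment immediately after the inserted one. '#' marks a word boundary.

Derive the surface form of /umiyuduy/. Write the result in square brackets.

A Final Obstruent Devoicing: no change — [umiyuduy]
B Medial Vowel Deletion: [umiyuduy] → [umiydy]
C Cluster Epenthesis: [umiydy] → [umiyday]

[umiyday]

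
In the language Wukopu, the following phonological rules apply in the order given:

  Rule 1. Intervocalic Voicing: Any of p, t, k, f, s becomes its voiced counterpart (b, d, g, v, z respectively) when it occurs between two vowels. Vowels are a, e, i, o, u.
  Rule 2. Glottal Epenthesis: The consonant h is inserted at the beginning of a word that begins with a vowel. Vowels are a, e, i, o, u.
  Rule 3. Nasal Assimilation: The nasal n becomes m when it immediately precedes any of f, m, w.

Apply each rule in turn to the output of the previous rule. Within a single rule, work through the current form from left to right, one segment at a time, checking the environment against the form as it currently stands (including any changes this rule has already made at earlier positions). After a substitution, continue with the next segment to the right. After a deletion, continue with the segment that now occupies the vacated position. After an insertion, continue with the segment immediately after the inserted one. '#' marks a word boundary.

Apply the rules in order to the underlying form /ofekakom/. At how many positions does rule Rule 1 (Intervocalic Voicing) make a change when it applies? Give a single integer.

Rule 1 Intervocalic Voicing: [ofekakom] → [ovegagom]
Rule 2 Glottal Epenthesis: [ovegagom] → [hovegagom]
Rule 3 Nasal Assimilation: no change — [hovegagom]
Rule Rule 1 changed 3 position(s).

3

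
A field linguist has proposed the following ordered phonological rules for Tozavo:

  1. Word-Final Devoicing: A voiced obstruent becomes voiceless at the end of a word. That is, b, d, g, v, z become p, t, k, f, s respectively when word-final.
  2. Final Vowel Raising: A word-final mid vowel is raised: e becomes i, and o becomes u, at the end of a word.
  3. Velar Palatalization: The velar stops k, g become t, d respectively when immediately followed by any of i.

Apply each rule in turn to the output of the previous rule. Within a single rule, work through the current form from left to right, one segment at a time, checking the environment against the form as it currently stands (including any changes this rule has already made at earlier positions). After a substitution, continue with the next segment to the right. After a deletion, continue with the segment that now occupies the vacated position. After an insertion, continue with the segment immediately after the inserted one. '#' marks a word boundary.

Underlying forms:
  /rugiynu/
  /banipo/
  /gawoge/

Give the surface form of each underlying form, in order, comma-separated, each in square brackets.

[rudiynu], [banipu], [gawodi]

/rugiynu/:
  1 Word-Final Devoicing: no change — [rugiynu]
  2 Final Vowel Raising: no change — [rugiynu]
  3 Velar Palatalization: [rugiynu] → [rudiynu]
/banipo/:
  1 Word-Final Devoicing: no change — [banipo]
  2 Final Vowel Raising: [banipo] → [banipu]
  3 Velar Palatalization: no change — [banipu]
/gawoge/:
  1 Word-Final Devoicing: no change — [gawoge]
  2 Final Vowel Raising: [gawoge] → [gawogi]
  3 Velar Palatalization: [gawogi] → [gawodi]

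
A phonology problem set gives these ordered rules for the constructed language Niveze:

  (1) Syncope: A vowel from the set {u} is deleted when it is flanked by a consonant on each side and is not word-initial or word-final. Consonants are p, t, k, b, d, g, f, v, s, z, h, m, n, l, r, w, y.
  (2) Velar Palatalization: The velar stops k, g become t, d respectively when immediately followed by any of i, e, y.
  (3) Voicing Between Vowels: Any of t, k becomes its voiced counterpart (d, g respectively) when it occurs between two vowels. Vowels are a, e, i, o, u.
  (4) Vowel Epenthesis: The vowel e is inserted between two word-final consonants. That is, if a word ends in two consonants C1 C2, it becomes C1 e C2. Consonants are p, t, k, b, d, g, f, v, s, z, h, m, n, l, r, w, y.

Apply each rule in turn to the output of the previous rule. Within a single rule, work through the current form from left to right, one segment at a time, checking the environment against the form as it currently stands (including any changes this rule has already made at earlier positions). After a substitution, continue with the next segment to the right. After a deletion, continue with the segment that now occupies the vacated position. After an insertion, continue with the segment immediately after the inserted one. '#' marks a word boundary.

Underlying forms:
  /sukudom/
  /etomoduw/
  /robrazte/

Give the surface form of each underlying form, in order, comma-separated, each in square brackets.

[skdom], [edomodew], [robrazte]

/sukudom/:
  (1) Syncope: [sukudom] → [skdom]
  (2) Velar Palatalization: no change — [skdom]
  (3) Voicing Between Vowels: no change — [skdom]
  (4) Vowel Epenthesis: no change — [skdom]
/etomoduw/:
  (1) Syncope: [etomoduw] → [etomodw]
  (2) Velar Palatalization: no change — [etomodw]
  (3) Voicing Between Vowels: [etomodw] → [edomodw]
  (4) Vowel Epenthesis: [edomodw] → [edomodew]
/robrazte/:
  (1) Syncope: no change — [robrazte]
  (2) Velar Palatalization: no change — [robrazte]
  (3) Voicing Between Vowels: no change — [robrazte]
  (4) Vowel Epenthesis: no change — [robrazte]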